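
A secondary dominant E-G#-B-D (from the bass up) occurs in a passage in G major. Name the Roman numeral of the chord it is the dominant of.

The chord is a dominant seventh chord on E.
A dominant resolves down a perfect fifth: E → A. In G major, A is scale degree 2, i.e. ii.

ii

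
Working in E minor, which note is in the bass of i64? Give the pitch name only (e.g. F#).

i in E minor has root E; the chord is E-G-B.
The figure 64 means second inversion — the fifth is in the bass.

B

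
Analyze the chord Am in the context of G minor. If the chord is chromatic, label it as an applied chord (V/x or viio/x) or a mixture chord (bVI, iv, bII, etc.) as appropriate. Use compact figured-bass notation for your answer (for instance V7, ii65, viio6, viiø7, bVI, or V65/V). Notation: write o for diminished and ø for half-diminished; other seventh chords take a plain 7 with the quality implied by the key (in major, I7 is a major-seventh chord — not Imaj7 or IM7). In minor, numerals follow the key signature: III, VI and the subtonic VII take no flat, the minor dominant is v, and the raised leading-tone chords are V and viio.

ii

The pitches A-C-E form a minor triad rooted on A.
A is the second degree of G minor. This is the minor supertonic, borrowed from the parallel major (the Dorian ii).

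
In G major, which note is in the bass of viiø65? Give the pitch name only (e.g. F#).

A

viiø in G major has root F#; the chord is F#-A-C-E.
The figure 65 means first inversion — the third is in the bass.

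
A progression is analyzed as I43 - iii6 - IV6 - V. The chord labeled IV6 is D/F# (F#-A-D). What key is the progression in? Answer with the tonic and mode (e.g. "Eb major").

The anchor chord is a major triad on D, labeled IV6.
If D is scale degree 4 and the mode makes that degree carry a major triad, the tonic is A and the mode is major.

A major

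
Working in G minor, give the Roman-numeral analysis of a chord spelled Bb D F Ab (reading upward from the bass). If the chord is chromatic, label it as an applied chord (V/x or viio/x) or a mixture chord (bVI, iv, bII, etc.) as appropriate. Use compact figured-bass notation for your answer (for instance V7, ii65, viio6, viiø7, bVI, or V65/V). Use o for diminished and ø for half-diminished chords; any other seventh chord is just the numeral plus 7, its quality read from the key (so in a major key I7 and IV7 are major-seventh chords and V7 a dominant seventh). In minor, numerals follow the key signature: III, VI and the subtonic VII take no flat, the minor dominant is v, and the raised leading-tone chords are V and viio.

V7/VI

Stacked in thirds the chord is Bb-D-F-Ab: a dominant seventh chord on Bb.
Bb is not a diatonic chord root with this quality in G minor, but it lies a perfect fifth above Eb (VI), so the chord functions as an applied dominant of VI.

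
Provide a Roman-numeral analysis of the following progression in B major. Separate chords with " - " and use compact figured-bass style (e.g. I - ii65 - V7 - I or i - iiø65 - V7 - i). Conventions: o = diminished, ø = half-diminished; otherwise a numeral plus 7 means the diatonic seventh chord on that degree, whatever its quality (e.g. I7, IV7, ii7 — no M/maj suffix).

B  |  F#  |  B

B has root B, degree 1 in B major, so I.
F# has root F#, degree 5 in B major, so V.
B has root B, degree 1 in B major, so I.

I - V - I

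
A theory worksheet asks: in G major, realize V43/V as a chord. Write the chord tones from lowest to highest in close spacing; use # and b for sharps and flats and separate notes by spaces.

The slash means an applied dominant: we want the dominant of V. In G major, V is D major, and its dominant is built on A.
Building a dominant seventh chord on A gives A-C#-E-G.
The figured bass 43 indicates second inversion, placing the fifth (E) in the bass: E-G-A-C#.

E G A C#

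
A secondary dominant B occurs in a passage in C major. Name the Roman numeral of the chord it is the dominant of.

iii

The chord is a major triad on B.
A dominant resolves down a perfect fifth: B → E. In C major, E is scale degree 3, i.e. iii.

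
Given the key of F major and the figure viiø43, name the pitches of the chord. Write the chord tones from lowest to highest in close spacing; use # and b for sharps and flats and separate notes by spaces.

Bb D E G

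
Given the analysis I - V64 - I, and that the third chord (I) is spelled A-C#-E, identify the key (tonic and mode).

A major

The anchor chord is a major triad on A, labeled I.
If A is scale degree 1 and the mode makes that degree carry a major triad, the tonic is A and the mode is major.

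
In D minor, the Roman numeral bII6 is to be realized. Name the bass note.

bII in D minor has root Eb; the chord is Eb-G-Bb.
The figure 6 means first inversion — the third is in the bass.

G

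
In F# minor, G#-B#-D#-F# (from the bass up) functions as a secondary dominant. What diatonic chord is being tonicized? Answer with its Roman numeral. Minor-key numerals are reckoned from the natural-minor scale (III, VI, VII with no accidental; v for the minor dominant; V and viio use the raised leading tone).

The chord is a dominant seventh chord on G#.
A dominant resolves down a perfect fifth: G# → C#. In F# minor, C# is scale degree 5, i.e. V.

V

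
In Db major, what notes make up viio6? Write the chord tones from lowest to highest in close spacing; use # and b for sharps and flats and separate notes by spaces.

Eb Gb C

The numeral's case and figure indicate a diminished triad. In Db major its root, the leading tone, is C.
That chord is spelled C-Eb-Gb.
With the 6 figure the chord is in first inversion; from the bass Eb upward in close position it reads Eb-Gb-C.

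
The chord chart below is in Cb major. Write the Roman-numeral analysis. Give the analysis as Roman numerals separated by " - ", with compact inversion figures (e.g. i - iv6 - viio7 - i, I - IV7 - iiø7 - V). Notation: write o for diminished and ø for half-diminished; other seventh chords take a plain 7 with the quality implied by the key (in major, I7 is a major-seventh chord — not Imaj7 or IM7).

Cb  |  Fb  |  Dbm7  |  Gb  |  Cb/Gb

Cb: major triad on Cb = scale degree 1 → I.
Fb has root Fb, degree 4 in Cb major, so IV.
Dbm7: root Db is the supertonic; minor seventh chord there is ii7.
Gb has root Gb, degree 5 in Cb major, so V.
Cb/Gb has root Cb, degree 1 in Cb major, so I64.

I - IV - ii7 - V - I64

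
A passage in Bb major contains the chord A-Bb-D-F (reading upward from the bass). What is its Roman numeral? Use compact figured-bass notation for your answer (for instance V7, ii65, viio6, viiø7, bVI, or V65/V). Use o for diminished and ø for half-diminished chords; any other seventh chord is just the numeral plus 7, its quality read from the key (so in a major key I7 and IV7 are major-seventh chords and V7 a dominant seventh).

I42

Stacked in thirds the chord is Bb-D-F-A: a major seventh chord on Bb.
Bb is scale degree 1 in Bb major, and a major seventh chord on that degree is written I7.
With A in the bass the chord is in third inversion, so the figured bass is 42.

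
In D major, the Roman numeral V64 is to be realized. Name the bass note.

V in D major has root A; the chord is A-C#-E.
The figure 64 means second inversion — the fifth is in the bass.

E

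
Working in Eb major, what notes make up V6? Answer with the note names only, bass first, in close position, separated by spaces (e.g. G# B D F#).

D F Bb

The numeral's case and figure indicate a major triad. In Eb major its root, scale degree 5, is Bb.
Stacking thirds from Bb gives Bb-D-F.
The figured bass 6 indicates first inversion, placing the third (D) in the bass: D-F-Bb.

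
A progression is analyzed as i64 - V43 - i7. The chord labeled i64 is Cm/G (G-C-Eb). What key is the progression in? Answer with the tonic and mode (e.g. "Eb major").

C minor

i64 is given as G-C-Eb — a minor triad with root C.
If C is scale degree 1 and the mode makes that degree carry a minor triad, the tonic is C and the mode is minor.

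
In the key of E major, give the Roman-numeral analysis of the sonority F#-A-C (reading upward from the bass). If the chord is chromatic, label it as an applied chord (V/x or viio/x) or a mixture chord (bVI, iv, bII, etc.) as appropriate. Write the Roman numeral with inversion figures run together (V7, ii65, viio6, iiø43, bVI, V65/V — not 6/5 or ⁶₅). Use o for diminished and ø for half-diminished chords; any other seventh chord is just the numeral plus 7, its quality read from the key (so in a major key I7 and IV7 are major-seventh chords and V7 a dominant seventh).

iio

Stacked in thirds the chord is F#-A-C: a diminished triad on F#.
F# is the second degree of E major. This is the diminished supertonic triad, borrowed from the parallel minor.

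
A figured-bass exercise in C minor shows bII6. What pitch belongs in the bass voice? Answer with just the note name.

F

bII in C minor has root Db; the chord is Db-F-Ab.
The figure 6 means first inversion — the third is in the bass.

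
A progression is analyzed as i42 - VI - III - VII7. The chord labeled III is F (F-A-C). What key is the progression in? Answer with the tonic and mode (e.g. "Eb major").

The anchor chord is a major triad on F, labeled III.
If F is scale degree 3 and the mode makes that degree carry a major triad, the tonic is D and the mode is minor.

D minor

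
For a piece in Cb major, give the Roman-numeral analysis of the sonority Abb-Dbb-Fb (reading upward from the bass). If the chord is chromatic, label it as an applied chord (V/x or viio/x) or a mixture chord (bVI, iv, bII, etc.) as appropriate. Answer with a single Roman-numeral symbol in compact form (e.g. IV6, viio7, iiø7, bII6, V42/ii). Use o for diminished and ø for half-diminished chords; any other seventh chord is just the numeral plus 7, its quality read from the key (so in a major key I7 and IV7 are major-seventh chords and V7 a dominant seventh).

bII64

Stacked in thirds the chord is Dbb-Fb-Abb: a major triad on Dbb.
Dbb is the lowered second degree of Cb major (diatonic 2 would be Db). This is the Neapolitan chord — a major triad on the lowered second degree.
With Abb in the bass the chord is in second inversion, so the figured bass is 64.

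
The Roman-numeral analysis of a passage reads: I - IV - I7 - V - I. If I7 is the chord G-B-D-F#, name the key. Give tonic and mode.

G major

The chord Gmaj7 is a major seventh chord rooted on G; its label is I7.
If G is scale degree 1 and the mode makes that degree carry a major seventh chord, the tonic is G and the mode is major.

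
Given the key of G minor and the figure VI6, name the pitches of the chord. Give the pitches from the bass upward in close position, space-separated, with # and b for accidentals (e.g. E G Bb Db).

G Bb Eb

In G minor, the sixth degree is Eb, and the diatonic chord built there is a major triad.
Stacking thirds from Eb gives Eb-G-Bb.
With the 6 figure the chord is in first inversion; from the bass G upward in close position it reads G-Bb-Eb.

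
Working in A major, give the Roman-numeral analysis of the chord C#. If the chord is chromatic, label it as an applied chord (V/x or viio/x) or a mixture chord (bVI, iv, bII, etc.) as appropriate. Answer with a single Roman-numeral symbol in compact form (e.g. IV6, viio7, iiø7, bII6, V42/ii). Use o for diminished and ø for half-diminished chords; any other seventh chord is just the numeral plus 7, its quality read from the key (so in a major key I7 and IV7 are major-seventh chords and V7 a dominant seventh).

V/vi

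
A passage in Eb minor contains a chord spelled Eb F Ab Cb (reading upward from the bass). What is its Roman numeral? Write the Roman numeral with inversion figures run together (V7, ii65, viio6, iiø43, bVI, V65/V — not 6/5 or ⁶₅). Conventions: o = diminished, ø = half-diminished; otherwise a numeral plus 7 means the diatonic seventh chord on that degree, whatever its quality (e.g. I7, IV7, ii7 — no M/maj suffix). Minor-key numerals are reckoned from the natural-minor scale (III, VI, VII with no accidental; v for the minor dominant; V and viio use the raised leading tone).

The pitches F-Ab-Cb-Eb form a half-diminished seventh chord rooted on F.
In Eb minor, F is the supertonic; the diatonic half-diminished seventh chord there is iiø7.
With Eb in the bass the chord is in third inversion, so the figured bass is 42.

iiø42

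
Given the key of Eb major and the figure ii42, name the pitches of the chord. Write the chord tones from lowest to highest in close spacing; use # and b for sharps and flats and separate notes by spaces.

Eb F Ab C

In Eb major, the second degree is F, and the diatonic chord built there is a minor seventh chord.
That chord is spelled F-Ab-C-Eb.
With the 42 figure the chord is in third inversion; from the bass Eb upward in close position it reads Eb-F-Ab-C.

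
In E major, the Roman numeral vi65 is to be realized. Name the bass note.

vi in E major has root C#; the chord is C#-E-G#-B.
The figure 65 means first inversion — the third is in the bass.

E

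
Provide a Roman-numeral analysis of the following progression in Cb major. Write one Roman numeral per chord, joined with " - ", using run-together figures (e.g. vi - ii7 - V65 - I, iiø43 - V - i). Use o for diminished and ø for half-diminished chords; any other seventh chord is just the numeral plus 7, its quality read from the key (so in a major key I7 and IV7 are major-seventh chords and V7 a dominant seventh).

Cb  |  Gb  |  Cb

Cb has root Cb, degree 1 in Cb major, so I.
Gb has root Gb, degree 5 in Cb major, so V.
Cb: major triad on Cb = scale degree 1 → I.

I - V - I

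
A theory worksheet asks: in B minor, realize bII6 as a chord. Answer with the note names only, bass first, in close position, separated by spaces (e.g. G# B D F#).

bII6 is the Neapolitan sixth — a major triad on the lowered second degree, here in its customary first inversion. In B minor that root is C.
So the chord is C-E-G.
The figured bass 6 indicates first inversion, placing the third (E) in the bass: E-G-C.

E G C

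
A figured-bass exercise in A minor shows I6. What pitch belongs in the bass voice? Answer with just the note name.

I in A minor has root A; the chord is A-C#-E.
The figure 6 means first inversion — the third is in the bass.

C#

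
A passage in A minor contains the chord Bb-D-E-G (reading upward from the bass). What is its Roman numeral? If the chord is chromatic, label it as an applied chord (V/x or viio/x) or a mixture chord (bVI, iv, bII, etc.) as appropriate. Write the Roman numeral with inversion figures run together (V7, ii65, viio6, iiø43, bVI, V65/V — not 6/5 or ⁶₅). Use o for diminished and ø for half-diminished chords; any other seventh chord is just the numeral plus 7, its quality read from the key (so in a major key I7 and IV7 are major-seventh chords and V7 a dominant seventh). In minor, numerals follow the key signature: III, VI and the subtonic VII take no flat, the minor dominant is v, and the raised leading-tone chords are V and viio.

viiø43/VI

The pitches E-G-Bb-D form a half-diminished seventh chord rooted on E.
E sits a half step below F (VI in A minor); a diminished chord there is the applied leading-tone chord of VI.
With Bb in the bass the chord is in second inversion, so the figured bass is 43.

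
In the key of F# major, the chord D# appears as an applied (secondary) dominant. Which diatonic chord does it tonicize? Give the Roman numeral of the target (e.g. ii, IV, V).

ii

The chord is a major triad on D#.
A dominant resolves down a perfect fifth: D# → G#. In F# major, G# is scale degree 2, i.e. ii.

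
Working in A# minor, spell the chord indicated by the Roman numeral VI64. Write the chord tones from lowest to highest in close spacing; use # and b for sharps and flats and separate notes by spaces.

C# F# A#

In A# minor, the submediant is F#, and the diatonic chord built there is a major triad.
That chord is spelled F#-A#-C#.
The figured bass 64 indicates second inversion, placing the fifth (C#) in the bass: C#-F#-A#.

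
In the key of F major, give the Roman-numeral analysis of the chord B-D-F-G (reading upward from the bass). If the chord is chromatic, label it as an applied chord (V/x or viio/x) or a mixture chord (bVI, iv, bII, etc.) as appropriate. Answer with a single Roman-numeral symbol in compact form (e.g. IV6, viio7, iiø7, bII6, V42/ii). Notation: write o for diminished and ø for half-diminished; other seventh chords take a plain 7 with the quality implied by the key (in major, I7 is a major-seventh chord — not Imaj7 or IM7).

V65/V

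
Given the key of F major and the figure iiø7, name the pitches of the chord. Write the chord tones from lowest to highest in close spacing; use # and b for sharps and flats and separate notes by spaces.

G Bb Db F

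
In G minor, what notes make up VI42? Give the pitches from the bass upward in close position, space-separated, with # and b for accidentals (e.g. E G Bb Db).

D Eb G Bb

The numeral's case and figure indicate a major seventh chord. In G minor its root, the sixth degree, is Eb.
Stacking thirds from Eb gives Eb-G-Bb-D.
With the 42 figure the chord is in third inversion; from the bass D upward in close position it reads D-Eb-G-Bb.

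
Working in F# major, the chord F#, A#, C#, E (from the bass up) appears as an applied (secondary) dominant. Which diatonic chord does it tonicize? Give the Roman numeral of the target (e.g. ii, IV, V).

The chord is a dominant seventh chord on F#.
A dominant resolves down a perfect fifth: F# → B. In F# major, B is scale degree 4, i.e. IV.

IV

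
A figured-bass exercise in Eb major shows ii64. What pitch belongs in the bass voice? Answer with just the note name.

ii in Eb major has root F; the chord is F-Ab-C.
The figure 64 means second inversion — the fifth is in the bass.

C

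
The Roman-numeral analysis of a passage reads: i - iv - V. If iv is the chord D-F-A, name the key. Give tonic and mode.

A minor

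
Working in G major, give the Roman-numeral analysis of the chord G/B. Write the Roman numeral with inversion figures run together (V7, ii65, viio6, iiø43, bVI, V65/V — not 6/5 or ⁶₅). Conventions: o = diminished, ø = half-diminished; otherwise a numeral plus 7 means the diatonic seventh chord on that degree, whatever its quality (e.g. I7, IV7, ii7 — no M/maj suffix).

I6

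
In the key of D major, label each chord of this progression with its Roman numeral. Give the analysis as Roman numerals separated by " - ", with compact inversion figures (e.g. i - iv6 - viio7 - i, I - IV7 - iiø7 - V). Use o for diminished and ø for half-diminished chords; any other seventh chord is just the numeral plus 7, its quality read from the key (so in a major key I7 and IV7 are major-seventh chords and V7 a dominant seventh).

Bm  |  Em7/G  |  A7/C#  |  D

Bm has root B, degree 6 in D major, so vi.
Em7/G has root E, degree 2 in D major, so ii65.
A7/C# has root A, degree 5 in D major, so V65.
D has root D, degree 1 in D major, so I.

vi - ii65 - V65 - I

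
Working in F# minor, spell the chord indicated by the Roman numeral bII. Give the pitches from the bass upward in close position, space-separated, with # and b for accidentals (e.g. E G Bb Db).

G B D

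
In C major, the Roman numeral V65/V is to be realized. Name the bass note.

The applied chord V65/V is rooted on D: D-F#-A-C.
The figure 65 means first inversion — the third is in the bass.

F#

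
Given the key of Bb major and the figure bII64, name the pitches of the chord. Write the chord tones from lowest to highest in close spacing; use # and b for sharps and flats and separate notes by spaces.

bII64 is the Neapolitan chord — a major triad on the lowered second degree. In Bb major that root is Cb.
So the chord is Cb-Eb-Gb, a major triad.
With the 64 figure the chord is in second inversion; from the bass Gb upward in close position it reads Gb-Cb-Eb.

Gb Cb Eb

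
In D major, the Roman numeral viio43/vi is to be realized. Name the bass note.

The applied chord viio43/vi is rooted on A#: A#-C#-E-G.
The figure 43 means second inversion — the fifth is in the bass.

E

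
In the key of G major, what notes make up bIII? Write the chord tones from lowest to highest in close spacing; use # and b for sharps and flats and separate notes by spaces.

Scale degree 3 in G major is B; lowering it a half step gives Bb. bIII is a major triad on the lowered third degree, borrowed from the parallel minor.
So the chord is Bb-D-F, a major triad.

Bb D F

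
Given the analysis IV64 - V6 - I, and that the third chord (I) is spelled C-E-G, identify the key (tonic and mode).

C major

The anchor chord is a major triad on C, labeled I.
If C is scale degree 1 and the mode makes that degree carry a major triad, the tonic is C and the mode is major.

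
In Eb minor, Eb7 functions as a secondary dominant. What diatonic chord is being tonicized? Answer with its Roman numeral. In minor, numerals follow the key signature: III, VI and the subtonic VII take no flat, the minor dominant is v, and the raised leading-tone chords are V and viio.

iv

The chord is a dominant seventh chord on Eb.
A dominant resolves down a perfect fifth: Eb → Ab. In Eb minor, Ab is scale degree 4, i.e. iv.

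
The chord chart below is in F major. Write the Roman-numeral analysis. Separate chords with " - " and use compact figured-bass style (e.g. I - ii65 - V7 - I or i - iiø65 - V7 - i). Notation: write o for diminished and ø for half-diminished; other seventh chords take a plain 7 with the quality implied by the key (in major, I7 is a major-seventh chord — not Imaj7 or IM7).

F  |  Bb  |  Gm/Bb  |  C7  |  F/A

I - IV - ii6 - V7 - I6

F has root F, degree 1 in F major, so I.
Bb has root Bb, degree 4 in F major, so IV.
Gm/Bb: root G is the supertonic; minor triad there is ii6.
C7: root C is the dominant; dominant seventh chord there is V7.
F/A has root F, degree 1 in F major, so I6.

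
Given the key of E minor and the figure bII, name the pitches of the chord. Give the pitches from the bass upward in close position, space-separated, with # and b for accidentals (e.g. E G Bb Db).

F A C

bII is the Neapolitan chord — a major triad on the lowered second degree. In E minor that root is F.
So the chord is F-A-C.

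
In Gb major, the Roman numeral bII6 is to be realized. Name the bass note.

bII in Gb major has root Abb; the chord is Abb-Cb-Ebb.
The figure 6 means first inversion — the third is in the bass.

Cb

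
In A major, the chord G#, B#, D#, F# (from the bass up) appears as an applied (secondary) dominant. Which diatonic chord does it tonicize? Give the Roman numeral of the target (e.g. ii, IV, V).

The chord is a dominant seventh chord on G#.
A dominant resolves down a perfect fifth: G# → C#. In A major, C# is scale degree 3, i.e. iii.

iii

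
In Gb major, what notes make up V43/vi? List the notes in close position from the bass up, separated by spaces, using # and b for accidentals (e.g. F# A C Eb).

F Ab Bb D

The slash means an applied dominant: we want the dominant of vi. In Gb major, vi is Eb minor, and its dominant is built on Bb.
Building a dominant seventh chord on Bb gives Bb-D-F-Ab.
The figured bass 43 indicates second inversion, placing the fifth (F) in the bass: F-Ab-Bb-D.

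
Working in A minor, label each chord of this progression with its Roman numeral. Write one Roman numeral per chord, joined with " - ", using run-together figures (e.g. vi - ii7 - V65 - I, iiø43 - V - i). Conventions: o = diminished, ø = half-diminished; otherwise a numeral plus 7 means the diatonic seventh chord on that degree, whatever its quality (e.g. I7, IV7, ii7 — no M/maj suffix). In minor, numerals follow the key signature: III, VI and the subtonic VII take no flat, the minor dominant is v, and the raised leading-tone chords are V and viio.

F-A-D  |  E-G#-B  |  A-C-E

F-A-D has root D, degree 4 in A minor, so iv6.
E-G#-B: root E is the dominant; major triad there is V.
A-C-E: minor triad on A = scale degree 1 → i.

iv6 - V - i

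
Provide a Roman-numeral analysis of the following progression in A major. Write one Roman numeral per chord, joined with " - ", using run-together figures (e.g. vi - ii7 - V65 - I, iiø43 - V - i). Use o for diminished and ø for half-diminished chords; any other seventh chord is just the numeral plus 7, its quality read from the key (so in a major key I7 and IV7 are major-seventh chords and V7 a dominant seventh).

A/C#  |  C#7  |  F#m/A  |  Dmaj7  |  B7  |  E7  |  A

I6 - V7/vi - vi6 - IV7 - V7/V - V7 - I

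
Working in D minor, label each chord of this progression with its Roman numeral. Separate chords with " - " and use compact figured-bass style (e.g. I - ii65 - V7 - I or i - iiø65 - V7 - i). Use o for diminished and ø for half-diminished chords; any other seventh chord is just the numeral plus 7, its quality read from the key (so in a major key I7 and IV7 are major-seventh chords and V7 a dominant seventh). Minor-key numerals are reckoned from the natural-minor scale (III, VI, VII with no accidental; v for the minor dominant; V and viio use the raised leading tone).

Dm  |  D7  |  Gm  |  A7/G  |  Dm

Dm: root D is the tonic; minor triad there is i.
D7: a dominant seventh chord on D, the applied dominant of iv → V7/iv.
Gm: minor triad on G = scale degree 4 → iv.
A7/G has root A, degree 5 in D minor, so V42.
Dm: root D is the tonic; minor triad there is i.

i - V7/iv - iv - V42 - i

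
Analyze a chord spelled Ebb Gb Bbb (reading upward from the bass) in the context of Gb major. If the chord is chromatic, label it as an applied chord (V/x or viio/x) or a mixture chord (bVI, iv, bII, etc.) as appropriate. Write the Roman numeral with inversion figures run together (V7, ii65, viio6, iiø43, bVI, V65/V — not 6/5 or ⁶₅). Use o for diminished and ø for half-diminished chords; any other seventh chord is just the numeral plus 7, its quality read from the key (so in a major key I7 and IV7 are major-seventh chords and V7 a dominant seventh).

bVI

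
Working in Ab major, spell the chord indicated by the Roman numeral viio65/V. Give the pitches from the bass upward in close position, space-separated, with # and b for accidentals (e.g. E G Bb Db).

F Ab Cb D

The slash marks an applied leading-tone chord: viio of V. In Ab major, V is Eb, so the leading tone to it is D, a half step below.
Building a fully diminished seventh chord on D gives D-F-Ab-Cb.
With the 65 figure the chord is in first inversion; from the bass F upward in close position it reads F-Ab-Cb-D.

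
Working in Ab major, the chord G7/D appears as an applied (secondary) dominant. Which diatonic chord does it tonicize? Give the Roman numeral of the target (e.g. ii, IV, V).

iii

The chord is a dominant seventh chord on G.
A dominant resolves down a perfect fifth: G → C. In Ab major, C is scale degree 3, i.e. iii.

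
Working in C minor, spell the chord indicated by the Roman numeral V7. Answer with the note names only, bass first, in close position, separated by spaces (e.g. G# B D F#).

G B D F

In C minor, the dominant is G. The dominant is major (leading tone raised), so V is a dominant seventh chord.
That chord is spelled G-B-D-F.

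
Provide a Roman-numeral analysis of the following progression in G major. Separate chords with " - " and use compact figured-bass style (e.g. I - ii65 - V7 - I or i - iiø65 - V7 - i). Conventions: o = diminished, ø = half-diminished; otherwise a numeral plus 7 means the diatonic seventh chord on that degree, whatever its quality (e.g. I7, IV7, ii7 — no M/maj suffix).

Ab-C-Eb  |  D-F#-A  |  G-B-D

bII - V - I

Ab-C-Eb: Ab with this quality isn't in the key; a major triad on b2 is the Neapolitan chord, bII.
D-F#-A: major triad on D = scale degree 5 → V.
G-B-D: major triad on G = scale degree 1 → I.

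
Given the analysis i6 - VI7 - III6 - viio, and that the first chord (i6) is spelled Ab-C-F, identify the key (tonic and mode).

The anchor chord is a minor triad on F, labeled i6.
If F is scale degree 1 and the mode makes that degree carry a minor triad, the tonic is F and the mode is minor.

F minor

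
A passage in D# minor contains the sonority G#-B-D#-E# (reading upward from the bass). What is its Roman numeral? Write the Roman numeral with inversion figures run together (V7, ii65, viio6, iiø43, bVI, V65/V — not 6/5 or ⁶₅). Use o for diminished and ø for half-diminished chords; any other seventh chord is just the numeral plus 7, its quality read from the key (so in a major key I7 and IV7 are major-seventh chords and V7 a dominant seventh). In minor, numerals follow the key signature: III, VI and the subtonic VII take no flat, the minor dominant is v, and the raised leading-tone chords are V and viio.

iiø65

Stacked in thirds the chord is E#-G#-B-D#: a half-diminished seventh chord on E#.
In D# minor, E# is the supertonic; the diatonic half-diminished seventh chord there is iiø7.
With G# in the bass the chord is in first inversion, so the figured bass is 65.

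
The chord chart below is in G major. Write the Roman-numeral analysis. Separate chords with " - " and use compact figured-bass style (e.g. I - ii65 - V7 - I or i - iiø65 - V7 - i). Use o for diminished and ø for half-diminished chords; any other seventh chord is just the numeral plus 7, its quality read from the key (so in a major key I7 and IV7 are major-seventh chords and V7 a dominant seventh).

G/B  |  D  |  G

I6 - V - I

G/B: major triad on G = scale degree 1 → I6.
D: root D is the dominant; major triad there is V.
G: root G is the tonic; major triad there is I.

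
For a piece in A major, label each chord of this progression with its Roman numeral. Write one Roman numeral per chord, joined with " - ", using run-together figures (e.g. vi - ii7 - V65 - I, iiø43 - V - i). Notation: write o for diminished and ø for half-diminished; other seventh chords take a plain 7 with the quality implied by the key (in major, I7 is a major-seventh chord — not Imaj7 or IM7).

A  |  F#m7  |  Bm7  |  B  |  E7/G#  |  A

A: root A is the tonic; major triad there is I.
F#m7: minor seventh chord on F# = scale degree 6 → vi7.
Bm7: root B is the supertonic; minor seventh chord there is ii7.
B is the secondary dominant of V (major triad on B): V/V.
E7/G#: dominant seventh chord on E = scale degree 5 → V65.
A: major triad on A = scale degree 1 → I.

I - vi7 - ii7 - V/V - V65 - I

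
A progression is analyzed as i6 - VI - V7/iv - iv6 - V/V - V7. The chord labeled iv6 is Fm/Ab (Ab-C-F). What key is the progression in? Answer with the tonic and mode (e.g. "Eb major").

The anchor chord is a minor triad on F, labeled iv6.
Counting down 3 scale steps from F places the tonic on C; a minor triad on degree 4 is diatonic only in minor.

C minor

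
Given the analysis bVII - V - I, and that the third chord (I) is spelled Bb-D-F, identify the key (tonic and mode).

Bb major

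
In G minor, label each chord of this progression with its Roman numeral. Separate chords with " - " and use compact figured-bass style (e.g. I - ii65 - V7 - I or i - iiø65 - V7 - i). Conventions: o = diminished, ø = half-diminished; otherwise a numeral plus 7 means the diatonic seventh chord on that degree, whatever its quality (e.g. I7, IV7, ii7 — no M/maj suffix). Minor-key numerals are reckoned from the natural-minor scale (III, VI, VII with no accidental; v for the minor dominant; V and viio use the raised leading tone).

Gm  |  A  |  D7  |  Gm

Gm has root G, degree 1 in G minor, so i.
A: chromatic; A is V of V, so V/V.
D7 has root D, degree 5 in G minor, so V7.
Gm: minor triad on G = scale degree 1 → i.

i - V/V - V7 - i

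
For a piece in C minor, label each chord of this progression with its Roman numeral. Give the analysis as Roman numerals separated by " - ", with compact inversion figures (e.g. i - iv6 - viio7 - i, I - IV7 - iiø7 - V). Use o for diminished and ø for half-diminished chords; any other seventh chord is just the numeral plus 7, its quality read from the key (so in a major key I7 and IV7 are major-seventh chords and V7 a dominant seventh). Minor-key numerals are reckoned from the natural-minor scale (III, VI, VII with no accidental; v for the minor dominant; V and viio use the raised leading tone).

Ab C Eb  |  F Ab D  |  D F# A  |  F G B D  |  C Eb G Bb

Ab-C-Eb has root Ab, degree 6 in C minor, so VI.
F-Ab-D has root D, degree 2 in C minor, so iio6.
D-F#-A: a major triad on D, the applied dominant of V → V/V.
F-G-B-D: root G is the dominant; dominant seventh chord there is V42.
C-Eb-G-Bb has root C, degree 1 in C minor, so i7.

VI - iio6 - V/V - V42 - i7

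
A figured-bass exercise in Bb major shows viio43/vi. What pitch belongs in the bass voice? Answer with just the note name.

C

The applied chord viio43/vi is rooted on F#: F#-A-C-Eb.
The figure 43 means second inversion — the fifth is in the bass.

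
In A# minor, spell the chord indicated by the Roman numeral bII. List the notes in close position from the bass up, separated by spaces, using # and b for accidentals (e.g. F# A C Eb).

B D# F#

Scale degree 2 in A# minor is B#; lowering it a half step gives B. bII is the Neapolitan chord — a major triad on the lowered second degree.
So the chord is B-D#-F#.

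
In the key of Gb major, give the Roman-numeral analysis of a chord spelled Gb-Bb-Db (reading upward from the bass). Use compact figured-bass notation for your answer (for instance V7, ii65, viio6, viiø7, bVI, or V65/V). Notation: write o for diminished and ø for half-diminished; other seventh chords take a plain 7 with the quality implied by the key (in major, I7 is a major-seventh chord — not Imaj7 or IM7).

I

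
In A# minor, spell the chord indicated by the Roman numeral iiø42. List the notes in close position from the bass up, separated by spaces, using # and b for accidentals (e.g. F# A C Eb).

A# B# D# F#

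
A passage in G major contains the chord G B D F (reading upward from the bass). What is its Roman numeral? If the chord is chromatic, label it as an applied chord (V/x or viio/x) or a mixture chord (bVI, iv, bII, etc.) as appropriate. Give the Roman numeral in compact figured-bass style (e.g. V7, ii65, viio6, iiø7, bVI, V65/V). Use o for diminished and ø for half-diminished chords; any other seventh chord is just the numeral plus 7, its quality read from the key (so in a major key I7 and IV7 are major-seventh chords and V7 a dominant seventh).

V7/IV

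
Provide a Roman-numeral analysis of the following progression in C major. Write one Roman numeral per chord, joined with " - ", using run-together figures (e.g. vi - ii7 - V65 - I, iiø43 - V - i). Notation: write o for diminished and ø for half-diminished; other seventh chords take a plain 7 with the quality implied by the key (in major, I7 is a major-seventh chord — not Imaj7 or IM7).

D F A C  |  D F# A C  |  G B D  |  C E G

D-F-A-C has root D, degree 2 in C major, so ii7.
D-F#-A-C is the secondary dominant of V (dominant seventh chord on D): V7/V.
G-B-D: major triad on G = scale degree 5 → V.
C-E-G has root C, degree 1 in C major, so I.

ii7 - V7/V - V - I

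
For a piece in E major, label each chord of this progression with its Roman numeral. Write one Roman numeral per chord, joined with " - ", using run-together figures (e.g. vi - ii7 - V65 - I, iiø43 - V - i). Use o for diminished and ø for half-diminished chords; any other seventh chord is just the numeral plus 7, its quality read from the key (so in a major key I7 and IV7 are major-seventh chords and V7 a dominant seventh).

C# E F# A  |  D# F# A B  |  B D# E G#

C#-E-F#-A has root F#, degree 2 in E major, so ii43.
D#-F#-A-B: root B is the dominant; dominant seventh chord there is V65.
B-D#-E-G#: root E is the tonic; major seventh chord there is I43.

ii43 - V65 - I43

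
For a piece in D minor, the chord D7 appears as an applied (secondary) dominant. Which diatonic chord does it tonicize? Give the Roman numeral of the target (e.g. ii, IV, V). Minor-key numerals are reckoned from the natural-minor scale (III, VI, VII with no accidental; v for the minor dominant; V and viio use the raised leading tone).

iv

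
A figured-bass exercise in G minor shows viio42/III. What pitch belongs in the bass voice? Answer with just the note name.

The applied chord viio42/III is rooted on A: A-C-Eb-Gb.
The figure 42 means third inversion — the seventh is in the bass.

Gb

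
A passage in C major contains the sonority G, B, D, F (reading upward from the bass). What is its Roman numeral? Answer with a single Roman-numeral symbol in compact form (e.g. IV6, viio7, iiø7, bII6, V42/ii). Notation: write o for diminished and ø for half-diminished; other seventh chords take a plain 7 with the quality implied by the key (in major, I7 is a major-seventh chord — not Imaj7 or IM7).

V7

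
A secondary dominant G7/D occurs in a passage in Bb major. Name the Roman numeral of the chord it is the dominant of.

The chord is a dominant seventh chord on G.
A dominant resolves down a perfect fifth: G → C. In Bb major, C is scale degree 2, i.e. ii.

ii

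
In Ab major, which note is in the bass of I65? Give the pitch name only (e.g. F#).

C

I in Ab major has root Ab; the chord is Ab-C-Eb-G.
The figure 65 means first inversion — the third is in the bass.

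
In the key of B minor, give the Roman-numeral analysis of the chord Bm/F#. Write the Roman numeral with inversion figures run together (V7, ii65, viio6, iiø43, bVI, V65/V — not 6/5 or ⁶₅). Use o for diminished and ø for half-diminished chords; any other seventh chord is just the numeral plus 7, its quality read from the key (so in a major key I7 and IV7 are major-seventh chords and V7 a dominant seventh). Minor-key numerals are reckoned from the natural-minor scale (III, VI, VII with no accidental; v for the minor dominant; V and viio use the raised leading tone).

Stacked in thirds the chord is B-D-F#: a minor triad on B.
B is scale degree 1 in B minor, and a minor triad on that degree is written i.
With F# in the bass the chord is in second inversion, so the figured bass is 64.

i64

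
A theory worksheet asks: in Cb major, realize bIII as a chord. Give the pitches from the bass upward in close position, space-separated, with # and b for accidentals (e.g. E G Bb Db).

Scale degree 3 in Cb major is Eb; lowering it a half step gives Ebb. bIII is a major triad on the lowered third degree, borrowed from the parallel minor.
So the chord is Ebb-Gb-Bbb, a major triad.

Ebb Gb Bbb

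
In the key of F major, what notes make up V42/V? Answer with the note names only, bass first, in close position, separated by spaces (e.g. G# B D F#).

F G B D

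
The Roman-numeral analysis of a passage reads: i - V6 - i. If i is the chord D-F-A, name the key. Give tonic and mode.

D minor

i is given as D-F-A — a minor triad with root D.
If D is scale degree 1 and the mode makes that degree carry a minor triad, the tonic is D and the mode is minor.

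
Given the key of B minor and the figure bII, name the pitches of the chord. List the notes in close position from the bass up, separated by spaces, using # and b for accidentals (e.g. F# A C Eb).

C E G

bII is the Neapolitan chord — a major triad on the lowered second degree. In B minor that root is C.
So the chord is C-E-G, a major triad.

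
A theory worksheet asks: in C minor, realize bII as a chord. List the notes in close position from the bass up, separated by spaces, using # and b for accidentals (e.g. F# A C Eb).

Db F Ab

bII is the Neapolitan chord — a major triad on the lowered second degree. In C minor that root is Db.
So the chord is Db-F-Ab.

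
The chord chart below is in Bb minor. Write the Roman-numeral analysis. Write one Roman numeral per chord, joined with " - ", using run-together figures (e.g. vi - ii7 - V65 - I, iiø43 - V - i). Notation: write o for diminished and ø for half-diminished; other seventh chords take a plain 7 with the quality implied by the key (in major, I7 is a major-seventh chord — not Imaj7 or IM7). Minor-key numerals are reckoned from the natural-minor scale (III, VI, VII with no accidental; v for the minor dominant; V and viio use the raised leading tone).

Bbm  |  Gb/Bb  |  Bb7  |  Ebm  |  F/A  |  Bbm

i - VI6 - V7/iv - iv - V6 - i

Bbm: root Bb is the tonic; minor triad there is i.
Gb/Bb: major triad on Gb = scale degree 6 → VI6.
Bb7: chromatic; Bb is V of iv, so V7/iv.
Ebm: minor triad on Eb = scale degree 4 → iv.
F/A: root F is the dominant; major triad there is V6.
Bbm has root Bb, degree 1 in Bb minor, so i.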